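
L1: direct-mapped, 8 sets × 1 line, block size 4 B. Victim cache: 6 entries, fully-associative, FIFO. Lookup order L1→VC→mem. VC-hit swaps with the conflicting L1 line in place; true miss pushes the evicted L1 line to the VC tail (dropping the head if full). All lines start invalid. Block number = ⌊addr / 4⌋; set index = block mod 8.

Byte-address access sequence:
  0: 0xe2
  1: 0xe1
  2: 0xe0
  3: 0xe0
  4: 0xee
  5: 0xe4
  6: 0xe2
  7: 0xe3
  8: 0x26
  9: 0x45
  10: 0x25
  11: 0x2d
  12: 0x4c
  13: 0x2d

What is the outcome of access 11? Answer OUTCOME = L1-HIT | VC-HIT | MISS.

OUTCOME = MISS

0: 0xe2 (blk 56, set 0) → MISS  vc=[]
1: 0xe1 (blk 56, set 0) → L1-HIT  vc=[]
2: 0xe0 (blk 56, set 0) → L1-HIT  vc=[]
3: 0xe0 (blk 56, set 0) → L1-HIT  vc=[]
4: 0xee (blk 59, set 3) → MISS  vc=[]
5: 0xe4 (blk 57, set 1) → MISS  vc=[]
6: 0xe2 (blk 56, set 0) → L1-HIT  vc=[]
7: 0xe3 (blk 56, set 0) → L1-HIT  vc=[]
8: 0x26 (blk 9, set 1) → MISS  vc=[57]
9: 0x45 (blk 17, set 1) → MISS  vc=[57, 9]
10: 0x25 (blk 9, set 1) → VC-HIT  vc=[57, 17]
11: 0x2d (blk 11, set 3) → MISS  vc=[57, 17, 59]
12: 0x4c (blk 19, set 3) → MISS  vc=[57, 17, 59, 11]
13: 0x2d (blk 11, set 3) → VC-HIT  vc=[57, 17, 59, 19]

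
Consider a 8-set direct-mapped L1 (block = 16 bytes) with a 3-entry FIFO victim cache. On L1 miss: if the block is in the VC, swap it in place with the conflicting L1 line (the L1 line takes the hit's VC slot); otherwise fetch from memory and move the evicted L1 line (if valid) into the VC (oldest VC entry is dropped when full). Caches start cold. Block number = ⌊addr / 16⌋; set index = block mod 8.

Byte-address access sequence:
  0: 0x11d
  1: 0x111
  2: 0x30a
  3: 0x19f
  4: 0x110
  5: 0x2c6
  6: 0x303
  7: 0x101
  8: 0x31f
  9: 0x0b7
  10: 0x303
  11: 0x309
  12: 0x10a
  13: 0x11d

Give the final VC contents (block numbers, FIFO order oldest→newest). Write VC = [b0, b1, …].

VC = [25, 48, 49]

#0 0x11d→b17/s1 MISS; vc=[]
#1 0x111→b17/s1 L1-HIT; vc=[]
#2 0x30a→b48/s0 MISS; vc=[]
#3 0x19f→b25/s1 MISS; vc=[17]
#4 0x110→b17/s1 VC-HIT; vc=[25]
#5 0x2c6→b44/s4 MISS; vc=[25]
#6 0x303→b48/s0 L1-HIT; vc=[25]
#7 0x101→b16/s0 MISS; vc=[25,48]
#8 0x31f→b49/s1 MISS; vc=[25,48,17]
#9 0xb7→b11/s3 MISS; vc=[25,48,17]
#10 0x303→b48/s0 VC-HIT; vc=[25,16,17]
#11 0x309→b48/s0 L1-HIT; vc=[25,16,17]
#12 0x10a→b16/s0 VC-HIT; vc=[25,48,17]
#13 0x11d→b17/s1 VC-HIT; vc=[25,48,49]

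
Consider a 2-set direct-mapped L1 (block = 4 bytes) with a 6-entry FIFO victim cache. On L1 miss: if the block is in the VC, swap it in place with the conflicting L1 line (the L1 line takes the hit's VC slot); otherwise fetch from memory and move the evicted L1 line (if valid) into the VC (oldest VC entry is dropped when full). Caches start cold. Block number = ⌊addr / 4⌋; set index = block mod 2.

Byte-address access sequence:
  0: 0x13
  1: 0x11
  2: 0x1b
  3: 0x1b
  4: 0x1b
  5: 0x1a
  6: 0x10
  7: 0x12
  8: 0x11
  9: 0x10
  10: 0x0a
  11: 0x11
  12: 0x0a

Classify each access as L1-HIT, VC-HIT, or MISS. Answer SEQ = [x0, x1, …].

SEQ = [MISS, L1-HIT, MISS, L1-HIT, L1-HIT, L1-HIT, VC-HIT, L1-HIT, L1-HIT, L1-HIT, MISS, VC-HIT, VC-HIT]

  [0] addr=0x13 blk=4 s=0: MISS | VC []
  [1] addr=0x11 blk=4 s=0: L1-HIT | VC []
  [2] addr=0x1b blk=6 s=0: MISS | VC [4]
  [3] addr=0x1b blk=6 s=0: L1-HIT | VC [4]
  [4] addr=0x1b blk=6 s=0: L1-HIT | VC [4]
  [5] addr=0x1a blk=6 s=0: L1-HIT | VC [4]
  [6] addr=0x10 blk=4 s=0: VC-HIT | VC [6]
  [7] addr=0x12 blk=4 s=0: L1-HIT | VC [6]
  [8] addr=0x11 blk=4 s=0: L1-HIT | VC [6]
  [9] addr=0x10 blk=4 s=0: L1-HIT | VC [6]
  [10] addr=0xa blk=2 s=0: MISS | VC [6, 4]
  [11] addr=0x11 blk=4 s=0: VC-HIT | VC [6, 2]
  [12] addr=0xa blk=2 s=0: VC-HIT | VC [6, 4]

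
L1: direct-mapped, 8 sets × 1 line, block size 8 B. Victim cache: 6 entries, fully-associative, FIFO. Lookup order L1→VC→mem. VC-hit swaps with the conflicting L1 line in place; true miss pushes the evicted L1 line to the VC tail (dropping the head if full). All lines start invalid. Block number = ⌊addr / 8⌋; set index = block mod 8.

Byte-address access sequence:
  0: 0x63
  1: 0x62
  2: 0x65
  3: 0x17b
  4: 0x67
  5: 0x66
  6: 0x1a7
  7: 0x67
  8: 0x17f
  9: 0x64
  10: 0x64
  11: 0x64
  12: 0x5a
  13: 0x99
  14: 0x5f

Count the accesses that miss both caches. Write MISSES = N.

#0 0x63→b12/s4 MISS; vc=[]
#1 0x62→b12/s4 L1-HIT; vc=[]
#2 0x65→b12/s4 L1-HIT; vc=[]
#3 0x17b→b47/s7 MISS; vc=[]
#4 0x67→b12/s4 L1-HIT; vc=[]
#5 0x66→b12/s4 L1-HIT; vc=[]
#6 0x1a7→b52/s4 MISS; vc=[12]
#7 0x67→b12/s4 VC-HIT; vc=[52]
#8 0x17f→b47/s7 L1-HIT; vc=[52]
#9 0x64→b12/s4 L1-HIT; vc=[52]
#10 0x64→b12/s4 L1-HIT; vc=[52]
#11 0x64→b12/s4 L1-HIT; vc=[52]
#12 0x5a→b11/s3 MISS; vc=[52]
#13 0x99→b19/s3 MISS; vc=[52,11]
#14 0x5f→b11/s3 VC-HIT; vc=[52,19]

MISSES = 5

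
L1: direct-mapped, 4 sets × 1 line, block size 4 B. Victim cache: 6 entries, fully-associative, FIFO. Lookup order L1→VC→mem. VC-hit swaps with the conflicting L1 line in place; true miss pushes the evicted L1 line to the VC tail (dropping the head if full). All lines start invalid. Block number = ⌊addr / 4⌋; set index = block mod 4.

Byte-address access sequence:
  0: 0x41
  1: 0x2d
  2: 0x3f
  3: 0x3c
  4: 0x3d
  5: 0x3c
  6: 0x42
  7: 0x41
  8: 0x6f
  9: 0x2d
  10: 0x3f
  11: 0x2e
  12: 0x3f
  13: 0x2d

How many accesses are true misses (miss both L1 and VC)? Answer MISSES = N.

0: 0x41 (blk 16, set 0) → MISS  vc=[]
1: 0x2d (blk 11, set 3) → MISS  vc=[]
2: 0x3f (blk 15, set 3) → MISS  vc=[11]
3: 0x3c (blk 15, set 3) → L1-HIT  vc=[11]
4: 0x3d (blk 15, set 3) → L1-HIT  vc=[11]
5: 0x3c (blk 15, set 3) → L1-HIT  vc=[11]
6: 0x42 (blk 16, set 0) → L1-HIT  vc=[11]
7: 0x41 (blk 16, set 0) → L1-HIT  vc=[11]
8: 0x6f (blk 27, set 3) → MISS  vc=[11, 15]
9: 0x2d (blk 11, set 3) → VC-HIT  vc=[27, 15]
10: 0x3f (blk 15, set 3) → VC-HIT  vc=[27, 11]
11: 0x2e (blk 11, set 3) → VC-HIT  vc=[27, 15]
12: 0x3f (blk 15, set 3) → VC-HIT  vc=[27, 11]
13: 0x2d (blk 11, set 3) → VC-HIT  vc=[27, 15]

MISSES = 4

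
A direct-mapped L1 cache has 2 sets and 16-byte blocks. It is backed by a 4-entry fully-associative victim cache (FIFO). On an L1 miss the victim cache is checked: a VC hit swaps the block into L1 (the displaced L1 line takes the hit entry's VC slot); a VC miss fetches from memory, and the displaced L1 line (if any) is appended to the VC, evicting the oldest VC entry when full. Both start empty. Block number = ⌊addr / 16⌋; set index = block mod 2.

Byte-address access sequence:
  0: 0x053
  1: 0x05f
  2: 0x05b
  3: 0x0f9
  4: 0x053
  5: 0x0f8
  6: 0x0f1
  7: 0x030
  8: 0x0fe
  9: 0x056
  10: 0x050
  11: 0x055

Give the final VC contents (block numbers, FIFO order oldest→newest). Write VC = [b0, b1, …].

VC = [15, 3]

#0 0x53→b5/s1 MISS; vc=[]
#1 0x5f→b5/s1 L1-HIT; vc=[]
#2 0x5b→b5/s1 L1-HIT; vc=[]
#3 0xf9→b15/s1 MISS; vc=[5]
#4 0x53→b5/s1 VC-HIT; vc=[15]
#5 0xf8→b15/s1 VC-HIT; vc=[5]
#6 0xf1→b15/s1 L1-HIT; vc=[5]
#7 0x30→b3/s1 MISS; vc=[5,15]
#8 0xfe→b15/s1 VC-HIT; vc=[5,3]
#9 0x56→b5/s1 VC-HIT; vc=[15,3]
#10 0x50→b5/s1 L1-HIT; vc=[15,3]
#11 0x55→b5/s1 L1-HIT; vc=[15,3]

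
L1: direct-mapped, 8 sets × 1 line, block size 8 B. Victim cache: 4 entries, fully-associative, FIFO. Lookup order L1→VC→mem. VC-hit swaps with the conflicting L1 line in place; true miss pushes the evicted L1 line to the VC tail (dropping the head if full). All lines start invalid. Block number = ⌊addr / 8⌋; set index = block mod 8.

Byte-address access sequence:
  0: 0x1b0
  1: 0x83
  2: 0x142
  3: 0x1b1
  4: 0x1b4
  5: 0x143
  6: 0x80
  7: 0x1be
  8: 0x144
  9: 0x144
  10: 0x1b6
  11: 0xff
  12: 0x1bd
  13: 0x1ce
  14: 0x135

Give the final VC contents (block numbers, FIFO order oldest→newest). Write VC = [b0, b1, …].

VC = [16, 31, 54]

0: 0x1b0 (blk 54, set 6) → MISS  vc=[]
1: 0x83 (blk 16, set 0) → MISS  vc=[]
2: 0x142 (blk 40, set 0) → MISS  vc=[16]
3: 0x1b1 (blk 54, set 6) → L1-HIT  vc=[16]
4: 0x1b4 (blk 54, set 6) → L1-HIT  vc=[16]
5: 0x143 (blk 40, set 0) → L1-HIT  vc=[16]
6: 0x80 (blk 16, set 0) → VC-HIT  vc=[40]
7: 0x1be (blk 55, set 7) → MISS  vc=[40]
8: 0x144 (blk 40, set 0) → VC-HIT  vc=[16]
9: 0x144 (blk 40, set 0) → L1-HIT  vc=[16]
10: 0x1b6 (blk 54, set 6) → L1-HIT  vc=[16]
11: 0xff (blk 31, set 7) → MISS  vc=[16, 55]
12: 0x1bd (blk 55, set 7) → VC-HIT  vc=[16, 31]
13: 0x1ce (blk 57, set 1) → MISS  vc=[16, 31]
14: 0x135 (blk 38, set 6) → MISS  vc=[16, 31, 54]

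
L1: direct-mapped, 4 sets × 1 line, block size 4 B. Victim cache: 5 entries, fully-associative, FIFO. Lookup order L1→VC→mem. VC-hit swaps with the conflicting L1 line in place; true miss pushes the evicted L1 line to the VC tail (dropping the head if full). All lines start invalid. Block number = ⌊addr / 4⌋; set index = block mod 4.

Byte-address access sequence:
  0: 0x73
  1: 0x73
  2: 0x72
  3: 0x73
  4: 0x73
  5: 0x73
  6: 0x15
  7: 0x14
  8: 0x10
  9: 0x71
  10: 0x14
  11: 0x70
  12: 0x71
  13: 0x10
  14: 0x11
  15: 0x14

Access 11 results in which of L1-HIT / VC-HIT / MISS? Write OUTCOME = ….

#0 0x73→b28/s0 MISS; vc=[]
#1 0x73→b28/s0 L1-HIT; vc=[]
#2 0x72→b28/s0 L1-HIT; vc=[]
#3 0x73→b28/s0 L1-HIT; vc=[]
#4 0x73→b28/s0 L1-HIT; vc=[]
#5 0x73→b28/s0 L1-HIT; vc=[]
#6 0x15→b5/s1 MISS; vc=[]
#7 0x14→b5/s1 L1-HIT; vc=[]
#8 0x10→b4/s0 MISS; vc=[28]
#9 0x71→b28/s0 VC-HIT; vc=[4]
#10 0x14→b5/s1 L1-HIT; vc=[4]
#11 0x70→b28/s0 L1-HIT; vc=[4]
#12 0x71→b28/s0 L1-HIT; vc=[4]
#13 0x10→b4/s0 VC-HIT; vc=[28]
#14 0x11→b4/s0 L1-HIT; vc=[28]
#15 0x14→b5/s1 L1-HIT; vc=[28]

OUTCOME = L1-HIT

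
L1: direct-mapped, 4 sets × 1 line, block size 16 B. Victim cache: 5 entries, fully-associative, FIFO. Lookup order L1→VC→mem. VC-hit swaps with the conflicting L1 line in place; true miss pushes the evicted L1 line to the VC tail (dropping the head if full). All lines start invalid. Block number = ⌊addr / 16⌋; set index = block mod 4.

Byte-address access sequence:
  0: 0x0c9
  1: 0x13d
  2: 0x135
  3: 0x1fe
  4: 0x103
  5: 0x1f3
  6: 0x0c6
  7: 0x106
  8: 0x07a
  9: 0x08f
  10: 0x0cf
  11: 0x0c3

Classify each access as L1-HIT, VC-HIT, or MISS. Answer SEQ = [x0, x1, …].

SEQ = [MISS, MISS, L1-HIT, MISS, MISS, L1-HIT, VC-HIT, VC-HIT, MISS, MISS, VC-HIT, L1-HIT]

  [0] addr=0xc9 blk=12 s=0: MISS | VC []
  [1] addr=0x13d blk=19 s=3: MISS | VC []
  [2] addr=0x135 blk=19 s=3: L1-HIT | VC []
  [3] addr=0x1fe blk=31 s=3: MISS | VC [19]
  [4] addr=0x103 blk=16 s=0: MISS | VC [19, 12]
  [5] addr=0x1f3 blk=31 s=3: L1-HIT | VC [19, 12]
  [6] addr=0xc6 blk=12 s=0: VC-HIT | VC [19, 16]
  [7] addr=0x106 blk=16 s=0: VC-HIT | VC [19, 12]
  [8] addr=0x7a blk=7 s=3: MISS | VC [19, 12, 31]
  [9] addr=0x8f blk=8 s=0: MISS | VC [19, 12, 31, 16]
  [10] addr=0xcf blk=12 s=0: VC-HIT | VC [19, 8, 31, 16]
  [11] addr=0xc3 blk=12 s=0: L1-HIT | VC [19, 8, 31, 16]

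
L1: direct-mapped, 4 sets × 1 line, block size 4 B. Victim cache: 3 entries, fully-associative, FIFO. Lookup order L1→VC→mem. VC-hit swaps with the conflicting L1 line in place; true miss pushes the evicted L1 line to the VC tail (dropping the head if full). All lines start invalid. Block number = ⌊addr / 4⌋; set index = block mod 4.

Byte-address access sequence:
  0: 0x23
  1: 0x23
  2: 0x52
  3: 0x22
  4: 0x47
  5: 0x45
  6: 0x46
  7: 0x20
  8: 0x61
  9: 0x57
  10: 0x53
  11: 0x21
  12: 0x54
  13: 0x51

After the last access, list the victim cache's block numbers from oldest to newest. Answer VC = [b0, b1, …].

VC = [24, 8, 17]

  [0] addr=0x23 blk=8 s=0: MISS | VC []
  [1] addr=0x23 blk=8 s=0: L1-HIT | VC []
  [2] addr=0x52 blk=20 s=0: MISS | VC [8]
  [3] addr=0x22 blk=8 s=0: VC-HIT | VC [20]
  [4] addr=0x47 blk=17 s=1: MISS | VC [20]
  [5] addr=0x45 blk=17 s=1: L1-HIT | VC [20]
  [6] addr=0x46 blk=17 s=1: L1-HIT | VC [20]
  [7] addr=0x20 blk=8 s=0: L1-HIT | VC [20]
  [8] addr=0x61 blk=24 s=0: MISS | VC [20, 8]
  [9] addr=0x57 blk=21 s=1: MISS | VC [20, 8, 17]
  [10] addr=0x53 blk=20 s=0: VC-HIT | VC [24, 8, 17]
  [11] addr=0x21 blk=8 s=0: VC-HIT | VC [24, 20, 17]
  [12] addr=0x54 blk=21 s=1: L1-HIT | VC [24, 20, 17]
  [13] addr=0x51 blk=20 s=0: VC-HIT | VC [24, 8, 17]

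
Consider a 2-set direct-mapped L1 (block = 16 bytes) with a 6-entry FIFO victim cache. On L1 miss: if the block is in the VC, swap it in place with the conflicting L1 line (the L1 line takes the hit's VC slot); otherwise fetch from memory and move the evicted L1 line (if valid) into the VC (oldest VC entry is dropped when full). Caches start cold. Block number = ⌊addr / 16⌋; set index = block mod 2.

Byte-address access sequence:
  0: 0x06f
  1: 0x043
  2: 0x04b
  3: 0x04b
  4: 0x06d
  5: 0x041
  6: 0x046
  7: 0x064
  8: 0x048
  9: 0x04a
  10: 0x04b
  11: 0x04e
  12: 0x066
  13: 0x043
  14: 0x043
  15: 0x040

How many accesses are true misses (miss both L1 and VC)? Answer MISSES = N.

#0 0x6f→b6/s0 MISS; vc=[]
#1 0x43→b4/s0 MISS; vc=[6]
#2 0x4b→b4/s0 L1-HIT; vc=[6]
#3 0x4b→b4/s0 L1-HIT; vc=[6]
#4 0x6d→b6/s0 VC-HIT; vc=[4]
#5 0x41→b4/s0 VC-HIT; vc=[6]
#6 0x46→b4/s0 L1-HIT; vc=[6]
#7 0x64→b6/s0 VC-HIT; vc=[4]
#8 0x48→b4/s0 VC-HIT; vc=[6]
#9 0x4a→b4/s0 L1-HIT; vc=[6]
#10 0x4b→b4/s0 L1-HIT; vc=[6]
#11 0x4e→b4/s0 L1-HIT; vc=[6]
#12 0x66→b6/s0 VC-HIT; vc=[4]
#13 0x43→b4/s0 VC-HIT; vc=[6]
#14 0x43→b4/s0 L1-HIT; vc=[6]
#15 0x40→b4/s0 L1-HIT; vc=[6]

MISSES = 2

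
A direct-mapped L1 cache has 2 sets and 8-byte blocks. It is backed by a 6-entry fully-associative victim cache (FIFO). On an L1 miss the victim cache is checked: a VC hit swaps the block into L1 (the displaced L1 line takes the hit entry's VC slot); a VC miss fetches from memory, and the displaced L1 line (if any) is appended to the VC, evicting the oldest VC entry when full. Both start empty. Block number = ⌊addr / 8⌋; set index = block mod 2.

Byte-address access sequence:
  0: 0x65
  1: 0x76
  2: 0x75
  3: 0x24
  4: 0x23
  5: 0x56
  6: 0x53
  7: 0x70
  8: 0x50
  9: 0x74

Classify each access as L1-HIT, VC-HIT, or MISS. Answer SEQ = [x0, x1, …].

0: 0x65 (blk 12, set 0) → MISS  vc=[]
1: 0x76 (blk 14, set 0) → MISS  vc=[12]
2: 0x75 (blk 14, set 0) → L1-HIT  vc=[12]
3: 0x24 (blk 4, set 0) → MISS  vc=[12, 14]
4: 0x23 (blk 4, set 0) → L1-HIT  vc=[12, 14]
5: 0x56 (blk 10, set 0) → MISS  vc=[12, 14, 4]
6: 0x53 (blk 10, set 0) → L1-HIT  vc=[12, 14, 4]
7: 0x70 (blk 14, set 0) → VC-HIT  vc=[12, 10, 4]
8: 0x50 (blk 10, set 0) → VC-HIT  vc=[12, 14, 4]
9: 0x74 (blk 14, set 0) → VC-HIT  vc=[12, 10, 4]

SEQ = [MISS, MISS, L1-HIT, MISS, L1-HIT, MISS, L1-HIT, VC-HIT, VC-HIT, VC-HIT]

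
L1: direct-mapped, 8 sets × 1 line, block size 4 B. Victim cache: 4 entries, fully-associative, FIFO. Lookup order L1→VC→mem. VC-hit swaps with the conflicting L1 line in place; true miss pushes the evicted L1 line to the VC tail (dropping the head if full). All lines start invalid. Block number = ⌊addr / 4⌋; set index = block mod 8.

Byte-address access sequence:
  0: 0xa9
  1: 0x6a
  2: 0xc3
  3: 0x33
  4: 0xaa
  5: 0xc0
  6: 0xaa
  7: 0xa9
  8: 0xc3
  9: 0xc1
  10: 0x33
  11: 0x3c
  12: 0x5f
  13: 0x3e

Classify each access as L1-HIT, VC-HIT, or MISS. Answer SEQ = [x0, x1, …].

SEQ = [MISS, MISS, MISS, MISS, VC-HIT, L1-HIT, L1-HIT, L1-HIT, L1-HIT, L1-HIT, L1-HIT, MISS, MISS, VC-HIT]

#0 0xa9→b42/s2 MISS; vc=[]
#1 0x6a→b26/s2 MISS; vc=[42]
#2 0xc3→b48/s0 MISS; vc=[42]
#3 0x33→b12/s4 MISS; vc=[42]
#4 0xaa→b42/s2 VC-HIT; vc=[26]
#5 0xc0→b48/s0 L1-HIT; vc=[26]
#6 0xaa→b42/s2 L1-HIT; vc=[26]
#7 0xa9→b42/s2 L1-HIT; vc=[26]
#8 0xc3→b48/s0 L1-HIT; vc=[26]
#9 0xc1→b48/s0 L1-HIT; vc=[26]
#10 0x33→b12/s4 L1-HIT; vc=[26]
#11 0x3c→b15/s7 MISS; vc=[26]
#12 0x5f→b23/s7 MISS; vc=[26,15]
#13 0x3e→b15/s7 VC-HIT; vc=[26,23]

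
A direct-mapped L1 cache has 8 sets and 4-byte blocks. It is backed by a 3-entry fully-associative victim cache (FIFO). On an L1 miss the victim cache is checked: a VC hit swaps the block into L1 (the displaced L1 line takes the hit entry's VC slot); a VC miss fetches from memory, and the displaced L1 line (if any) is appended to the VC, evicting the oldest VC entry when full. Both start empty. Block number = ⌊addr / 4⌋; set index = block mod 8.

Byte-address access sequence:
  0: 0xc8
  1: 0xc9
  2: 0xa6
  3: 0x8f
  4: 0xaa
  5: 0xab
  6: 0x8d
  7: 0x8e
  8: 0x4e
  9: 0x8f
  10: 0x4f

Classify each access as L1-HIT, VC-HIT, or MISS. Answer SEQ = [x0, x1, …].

#0 0xc8→b50/s2 MISS; vc=[]
#1 0xc9→b50/s2 L1-HIT; vc=[]
#2 0xa6→b41/s1 MISS; vc=[]
#3 0x8f→b35/s3 MISS; vc=[]
#4 0xaa→b42/s2 MISS; vc=[50]
#5 0xab→b42/s2 L1-HIT; vc=[50]
#6 0x8d→b35/s3 L1-HIT; vc=[50]
#7 0x8e→b35/s3 L1-HIT; vc=[50]
#8 0x4e→b19/s3 MISS; vc=[50,35]
#9 0x8f→b35/s3 VC-HIT; vc=[50,19]
#10 0x4f→b19/s3 VC-HIT; vc=[50,35]

SEQ = [MISS, L1-HIT, MISS, MISS, MISS, L1-HIT, L1-HIT, L1-HIT, MISS, VC-HIT, VC-HIT]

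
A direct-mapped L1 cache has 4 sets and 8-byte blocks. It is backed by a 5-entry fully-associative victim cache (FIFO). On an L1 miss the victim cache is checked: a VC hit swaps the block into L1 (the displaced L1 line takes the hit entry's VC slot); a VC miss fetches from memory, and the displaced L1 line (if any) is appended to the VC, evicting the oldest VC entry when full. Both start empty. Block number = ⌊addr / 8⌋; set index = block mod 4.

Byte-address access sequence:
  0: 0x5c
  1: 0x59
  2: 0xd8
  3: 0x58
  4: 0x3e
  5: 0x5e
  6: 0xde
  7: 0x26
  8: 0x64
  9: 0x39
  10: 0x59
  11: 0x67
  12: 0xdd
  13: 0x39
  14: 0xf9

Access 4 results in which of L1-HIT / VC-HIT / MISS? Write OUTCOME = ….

0: 0x5c (blk 11, set 3) → MISS  vc=[]
1: 0x59 (blk 11, set 3) → L1-HIT  vc=[]
2: 0xd8 (blk 27, set 3) → MISS  vc=[11]
3: 0x58 (blk 11, set 3) → VC-HIT  vc=[27]
4: 0x3e (blk 7, set 3) → MISS  vc=[27, 11]
5: 0x5e (blk 11, set 3) → VC-HIT  vc=[27, 7]
6: 0xde (blk 27, set 3) → VC-HIT  vc=[11, 7]
7: 0x26 (blk 4, set 0) → MISS  vc=[11, 7]
8: 0x64 (blk 12, set 0) → MISS  vc=[11, 7, 4]
9: 0x39 (blk 7, set 3) → VC-HIT  vc=[11, 27, 4]
10: 0x59 (blk 11, set 3) → VC-HIT  vc=[7, 27, 4]
11: 0x67 (blk 12, set 0) → L1-HIT  vc=[7, 27, 4]
12: 0xdd (blk 27, set 3) → VC-HIT  vc=[7, 11, 4]
13: 0x39 (blk 7, set 3) → VC-HIT  vc=[27, 11, 4]
14: 0xf9 (blk 31, set 3) → MISS  vc=[27, 11, 4, 7]

OUTCOME = MISS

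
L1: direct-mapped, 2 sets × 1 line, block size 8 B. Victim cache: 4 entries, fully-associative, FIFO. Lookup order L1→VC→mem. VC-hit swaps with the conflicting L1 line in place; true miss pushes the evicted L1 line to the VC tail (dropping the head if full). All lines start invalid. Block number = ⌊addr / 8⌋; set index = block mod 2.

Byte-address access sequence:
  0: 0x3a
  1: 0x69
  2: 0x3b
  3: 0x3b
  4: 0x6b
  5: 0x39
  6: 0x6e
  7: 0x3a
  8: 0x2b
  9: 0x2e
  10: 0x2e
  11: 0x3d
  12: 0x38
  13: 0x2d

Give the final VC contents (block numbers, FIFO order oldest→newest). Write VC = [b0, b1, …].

0: 0x3a (blk 7, set 1) → MISS  vc=[]
1: 0x69 (blk 13, set 1) → MISS  vc=[7]
2: 0x3b (blk 7, set 1) → VC-HIT  vc=[13]
3: 0x3b (blk 7, set 1) → L1-HIT  vc=[13]
4: 0x6b (blk 13, set 1) → VC-HIT  vc=[7]
5: 0x39 (blk 7, set 1) → VC-HIT  vc=[13]
6: 0x6e (blk 13, set 1) → VC-HIT  vc=[7]
7: 0x3a (blk 7, set 1) → VC-HIT  vc=[13]
8: 0x2b (blk 5, set 1) → MISS  vc=[13, 7]
9: 0x2e (blk 5, set 1) → L1-HIT  vc=[13, 7]
10: 0x2e (blk 5, set 1) → L1-HIT  vc=[13, 7]
11: 0x3d (blk 7, set 1) → VC-HIT  vc=[13, 5]
12: 0x38 (blk 7, set 1) → L1-HIT  vc=[13, 5]
13: 0x2d (blk 5, set 1) → VC-HIT  vc=[13, 7]

VC = [13, 7]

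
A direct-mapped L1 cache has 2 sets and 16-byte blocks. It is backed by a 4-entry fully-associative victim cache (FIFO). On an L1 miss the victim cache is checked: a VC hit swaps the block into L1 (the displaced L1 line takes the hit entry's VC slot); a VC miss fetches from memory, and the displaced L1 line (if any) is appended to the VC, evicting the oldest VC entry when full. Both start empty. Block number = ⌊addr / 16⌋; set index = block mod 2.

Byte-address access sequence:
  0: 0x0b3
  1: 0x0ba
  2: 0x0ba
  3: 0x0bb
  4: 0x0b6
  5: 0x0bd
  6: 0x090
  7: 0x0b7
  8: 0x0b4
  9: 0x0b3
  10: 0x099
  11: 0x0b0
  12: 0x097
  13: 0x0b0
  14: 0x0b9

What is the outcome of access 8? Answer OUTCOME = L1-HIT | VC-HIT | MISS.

#0 0xb3→b11/s1 MISS; vc=[]
#1 0xba→b11/s1 L1-HIT; vc=[]
#2 0xba→b11/s1 L1-HIT; vc=[]
#3 0xbb→b11/s1 L1-HIT; vc=[]
#4 0xb6→b11/s1 L1-HIT; vc=[]
#5 0xbd→b11/s1 L1-HIT; vc=[]
#6 0x90→b9/s1 MISS; vc=[11]
#7 0xb7→b11/s1 VC-HIT; vc=[9]
#8 0xb4→b11/s1 L1-HIT; vc=[9]
#9 0xb3→b11/s1 L1-HIT; vc=[9]
#10 0x99→b9/s1 VC-HIT; vc=[11]
#11 0xb0→b11/s1 VC-HIT; vc=[9]
#12 0x97→b9/s1 VC-HIT; vc=[11]
#13 0xb0→b11/s1 VC-HIT; vc=[9]
#14 0xb9→b11/s1 L1-HIT; vc=[9]

OUTCOME = L1-HIT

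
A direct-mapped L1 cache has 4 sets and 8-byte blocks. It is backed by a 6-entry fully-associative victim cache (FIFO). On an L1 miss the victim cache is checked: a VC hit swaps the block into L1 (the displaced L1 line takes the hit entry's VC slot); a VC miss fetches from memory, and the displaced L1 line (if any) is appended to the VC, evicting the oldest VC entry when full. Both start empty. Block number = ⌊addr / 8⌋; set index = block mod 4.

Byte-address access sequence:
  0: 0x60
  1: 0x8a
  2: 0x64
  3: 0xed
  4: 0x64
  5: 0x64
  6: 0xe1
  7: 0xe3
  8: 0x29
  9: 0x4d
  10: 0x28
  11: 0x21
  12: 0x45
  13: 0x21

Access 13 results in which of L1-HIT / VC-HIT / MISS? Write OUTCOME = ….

#0 0x60→b12/s0 MISS; vc=[]
#1 0x8a→b17/s1 MISS; vc=[]
#2 0x64→b12/s0 L1-HIT; vc=[]
#3 0xed→b29/s1 MISS; vc=[17]
#4 0x64→b12/s0 L1-HIT; vc=[17]
#5 0x64→b12/s0 L1-HIT; vc=[17]
#6 0xe1→b28/s0 MISS; vc=[17,12]
#7 0xe3→b28/s0 L1-HIT; vc=[17,12]
#8 0x29→b5/s1 MISS; vc=[17,12,29]
#9 0x4d→b9/s1 MISS; vc=[17,12,29,5]
#10 0x28→b5/s1 VC-HIT; vc=[17,12,29,9]
#11 0x21→b4/s0 MISS; vc=[17,12,29,9,28]
#12 0x45→b8/s0 MISS; vc=[17,12,29,9,28,4]
#13 0x21→b4/s0 VC-HIT; vc=[17,12,29,9,28,8]

OUTCOME = VC-HIT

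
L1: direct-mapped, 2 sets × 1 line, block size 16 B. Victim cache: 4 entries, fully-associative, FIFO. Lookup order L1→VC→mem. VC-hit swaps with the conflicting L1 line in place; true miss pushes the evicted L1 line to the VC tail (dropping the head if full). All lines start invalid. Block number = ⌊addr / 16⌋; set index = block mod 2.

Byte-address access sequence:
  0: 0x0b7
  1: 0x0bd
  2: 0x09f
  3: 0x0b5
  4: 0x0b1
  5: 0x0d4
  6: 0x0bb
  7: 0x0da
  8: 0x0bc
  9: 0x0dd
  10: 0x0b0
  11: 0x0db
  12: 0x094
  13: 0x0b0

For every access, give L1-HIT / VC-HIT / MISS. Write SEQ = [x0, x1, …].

  [0] addr=0xb7 blk=11 s=1: MISS | VC []
  [1] addr=0xbd blk=11 s=1: L1-HIT | VC []
  [2] addr=0x9f blk=9 s=1: MISS | VC [11]
  [3] addr=0xb5 blk=11 s=1: VC-HIT | VC [9]
  [4] addr=0xb1 blk=11 s=1: L1-HIT | VC [9]
  [5] addr=0xd4 blk=13 s=1: MISS | VC [9, 11]
  [6] addr=0xbb blk=11 s=1: VC-HIT | VC [9, 13]
  [7] addr=0xda blk=13 s=1: VC-HIT | VC [9, 11]
  [8] addr=0xbc blk=11 s=1: VC-HIT | VC [9, 13]
  [9] addr=0xdd blk=13 s=1: VC-HIT | VC [9, 11]
  [10] addr=0xb0 blk=11 s=1: VC-HIT | VC [9, 13]
  [11] addr=0xdb blk=13 s=1: VC-HIT | VC [9, 11]
  [12] addr=0x94 blk=9 s=1: VC-HIT | VC [13, 11]
  [13] addr=0xb0 blk=11 s=1: VC-HIT | VC [13, 9]

SEQ = [MISS, L1-HIT, MISS, VC-HIT, L1-HIT, MISS, VC-HIT, VC-HIT, VC-HIT, VC-HIT, VC-HIT, VC-HIT, VC-HIT, VC-HIT]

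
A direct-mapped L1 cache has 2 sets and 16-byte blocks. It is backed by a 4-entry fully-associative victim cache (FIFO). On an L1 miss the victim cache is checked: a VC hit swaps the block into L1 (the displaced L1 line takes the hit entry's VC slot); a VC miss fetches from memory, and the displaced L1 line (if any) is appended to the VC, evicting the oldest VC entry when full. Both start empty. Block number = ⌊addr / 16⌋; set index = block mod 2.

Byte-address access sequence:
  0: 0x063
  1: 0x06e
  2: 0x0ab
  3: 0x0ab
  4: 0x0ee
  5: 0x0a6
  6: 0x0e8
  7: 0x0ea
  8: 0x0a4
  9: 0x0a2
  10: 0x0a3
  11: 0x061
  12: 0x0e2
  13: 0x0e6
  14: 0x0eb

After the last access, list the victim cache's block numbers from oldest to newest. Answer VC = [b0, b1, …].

VC = [10, 6]

#0 0x63→b6/s0 MISS; vc=[]
#1 0x6e→b6/s0 L1-HIT; vc=[]
#2 0xab→b10/s0 MISS; vc=[6]
#3 0xab→b10/s0 L1-HIT; vc=[6]
#4 0xee→b14/s0 MISS; vc=[6,10]
#5 0xa6→b10/s0 VC-HIT; vc=[6,14]
#6 0xe8→b14/s0 VC-HIT; vc=[6,10]
#7 0xea→b14/s0 L1-HIT; vc=[6,10]
#8 0xa4→b10/s0 VC-HIT; vc=[6,14]
#9 0xa2→b10/s0 L1-HIT; vc=[6,14]
#10 0xa3→b10/s0 L1-HIT; vc=[6,14]
#11 0x61→b6/s0 VC-HIT; vc=[10,14]
#12 0xe2→b14/s0 VC-HIT; vc=[10,6]
#13 0xe6→b14/s0 L1-HIT; vc=[10,6]
#14 0xeb→b14/s0 L1-HIT; vc=[10,6]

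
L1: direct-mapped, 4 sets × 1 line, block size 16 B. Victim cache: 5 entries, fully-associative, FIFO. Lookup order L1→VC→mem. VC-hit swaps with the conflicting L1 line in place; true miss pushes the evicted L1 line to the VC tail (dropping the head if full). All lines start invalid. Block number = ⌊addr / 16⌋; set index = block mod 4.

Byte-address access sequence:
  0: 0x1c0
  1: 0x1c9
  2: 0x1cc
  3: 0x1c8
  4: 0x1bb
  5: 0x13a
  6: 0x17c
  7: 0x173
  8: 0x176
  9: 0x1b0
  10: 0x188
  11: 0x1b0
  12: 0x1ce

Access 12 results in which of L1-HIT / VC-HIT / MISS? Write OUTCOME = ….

OUTCOME = VC-HIT

  [0] addr=0x1c0 blk=28 s=0: MISS | VC []
  [1] addr=0x1c9 blk=28 s=0: L1-HIT | VC []
  [2] addr=0x1cc blk=28 s=0: L1-HIT | VC []
  [3] addr=0x1c8 blk=28 s=0: L1-HIT | VC []
  [4] addr=0x1bb blk=27 s=3: MISS | VC []
  [5] addr=0x13a blk=19 s=3: MISS | VC [27]
  [6] addr=0x17c blk=23 s=3: MISS | VC [27, 19]
  [7] addr=0x173 blk=23 s=3: L1-HIT | VC [27, 19]
  [8] addr=0x176 blk=23 s=3: L1-HIT | VC [27, 19]
  [9] addr=0x1b0 blk=27 s=3: VC-HIT | VC [23, 19]
  [10] addr=0x188 blk=24 s=0: MISS | VC [23, 19, 28]
  [11] addr=0x1b0 blk=27 s=3: L1-HIT | VC [23, 19, 28]
  [12] addr=0x1ce blk=28 s=0: VC-HIT | VC [23, 19, 24]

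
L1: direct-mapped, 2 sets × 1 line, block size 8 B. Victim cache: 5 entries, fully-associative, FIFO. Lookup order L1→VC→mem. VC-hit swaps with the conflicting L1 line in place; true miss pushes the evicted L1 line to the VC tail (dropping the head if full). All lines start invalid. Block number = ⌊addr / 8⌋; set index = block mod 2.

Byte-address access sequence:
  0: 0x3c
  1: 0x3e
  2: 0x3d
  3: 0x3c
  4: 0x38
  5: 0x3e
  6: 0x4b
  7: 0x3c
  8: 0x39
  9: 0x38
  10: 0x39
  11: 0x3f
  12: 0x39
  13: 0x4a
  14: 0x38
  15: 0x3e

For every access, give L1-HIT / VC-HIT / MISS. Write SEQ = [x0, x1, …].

  [0] addr=0x3c blk=7 s=1: MISS | VC []
  [1] addr=0x3e blk=7 s=1: L1-HIT | VC []
  [2] addr=0x3d blk=7 s=1: L1-HIT | VC []
  [3] addr=0x3c blk=7 s=1: L1-HIT | VC []
  [4] addr=0x38 blk=7 s=1: L1-HIT | VC []
  [5] addr=0x3e blk=7 s=1: L1-HIT | VC []
  [6] addr=0x4b blk=9 s=1: MISS | VC [7]
  [7] addr=0x3c blk=7 s=1: VC-HIT | VC [9]
  [8] addr=0x39 blk=7 s=1: L1-HIT | VC [9]
  [9] addr=0x38 blk=7 s=1: L1-HIT | VC [9]
  [10] addr=0x39 blk=7 s=1: L1-HIT | VC [9]
  [11] addr=0x3f blk=7 s=1: L1-HIT | VC [9]
  [12] addr=0x39 blk=7 s=1: L1-HIT | VC [9]
  [13] addr=0x4a blk=9 s=1: VC-HIT | VC [7]
  [14] addr=0x38 blk=7 s=1: VC-HIT | VC [9]
  [15] addr=0x3e blk=7 s=1: L1-HIT | VC [9]

SEQ = [MISS, L1-HIT, L1-HIT, L1-HIT, L1-HIT, L1-HIT, MISS, VC-HIT, L1-HIT, L1-HIT, L1-HIT, L1-HIT, L1-HIT, VC-HIT, VC-HIT, L1-HIT]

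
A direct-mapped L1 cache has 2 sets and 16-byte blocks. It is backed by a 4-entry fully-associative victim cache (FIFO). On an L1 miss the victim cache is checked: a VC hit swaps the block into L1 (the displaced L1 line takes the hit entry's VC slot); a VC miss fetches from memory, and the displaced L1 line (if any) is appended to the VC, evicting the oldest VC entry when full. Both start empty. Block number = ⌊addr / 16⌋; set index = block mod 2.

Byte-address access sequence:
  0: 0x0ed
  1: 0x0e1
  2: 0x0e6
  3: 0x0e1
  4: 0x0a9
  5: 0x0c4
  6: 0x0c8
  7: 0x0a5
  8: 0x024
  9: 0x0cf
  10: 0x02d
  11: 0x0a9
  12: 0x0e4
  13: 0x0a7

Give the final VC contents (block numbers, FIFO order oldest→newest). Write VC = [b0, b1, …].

#0 0xed→b14/s0 MISS; vc=[]
#1 0xe1→b14/s0 L1-HIT; vc=[]
#2 0xe6→b14/s0 L1-HIT; vc=[]
#3 0xe1→b14/s0 L1-HIT; vc=[]
#4 0xa9→b10/s0 MISS; vc=[14]
#5 0xc4→b12/s0 MISS; vc=[14,10]
#6 0xc8→b12/s0 L1-HIT; vc=[14,10]
#7 0xa5→b10/s0 VC-HIT; vc=[14,12]
#8 0x24→b2/s0 MISS; vc=[14,12,10]
#9 0xcf→b12/s0 VC-HIT; vc=[14,2,10]
#10 0x2d→b2/s0 VC-HIT; vc=[14,12,10]
#11 0xa9→b10/s0 VC-HIT; vc=[14,12,2]
#12 0xe4→b14/s0 VC-HIT; vc=[10,12,2]
#13 0xa7→b10/s0 VC-HIT; vc=[14,12,2]

VC = [14, 12, 2]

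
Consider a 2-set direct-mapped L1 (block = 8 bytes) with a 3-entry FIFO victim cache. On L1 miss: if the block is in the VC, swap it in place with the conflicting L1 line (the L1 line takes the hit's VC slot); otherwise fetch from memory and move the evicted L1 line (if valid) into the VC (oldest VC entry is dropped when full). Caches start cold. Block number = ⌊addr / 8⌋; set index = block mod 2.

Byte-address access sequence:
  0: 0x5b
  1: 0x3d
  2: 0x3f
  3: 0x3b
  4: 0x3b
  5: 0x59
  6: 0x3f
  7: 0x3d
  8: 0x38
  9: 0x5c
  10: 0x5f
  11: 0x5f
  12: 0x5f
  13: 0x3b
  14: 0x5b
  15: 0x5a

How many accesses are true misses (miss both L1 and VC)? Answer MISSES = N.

MISSES = 2

#0 0x5b→b11/s1 MISS; vc=[]
#1 0x3d→b7/s1 MISS; vc=[11]
#2 0x3f→b7/s1 L1-HIT; vc=[11]
#3 0x3b→b7/s1 L1-HIT; vc=[11]
#4 0x3b→b7/s1 L1-HIT; vc=[11]
#5 0x59→b11/s1 VC-HIT; vc=[7]
#6 0x3f→b7/s1 VC-HIT; vc=[11]
#7 0x3d→b7/s1 L1-HIT; vc=[11]
#8 0x38→b7/s1 L1-HIT; vc=[11]
#9 0x5c→b11/s1 VC-HIT; vc=[7]
#10 0x5f→b11/s1 L1-HIT; vc=[7]
#11 0x5f→b11/s1 L1-HIT; vc=[7]
#12 0x5f→b11/s1 L1-HIT; vc=[7]
#13 0x3b→b7/s1 VC-HIT; vc=[11]
#14 0x5b→b11/s1 VC-HIT; vc=[7]
#15 0x5a→b11/s1 L1-HIT; vc=[7]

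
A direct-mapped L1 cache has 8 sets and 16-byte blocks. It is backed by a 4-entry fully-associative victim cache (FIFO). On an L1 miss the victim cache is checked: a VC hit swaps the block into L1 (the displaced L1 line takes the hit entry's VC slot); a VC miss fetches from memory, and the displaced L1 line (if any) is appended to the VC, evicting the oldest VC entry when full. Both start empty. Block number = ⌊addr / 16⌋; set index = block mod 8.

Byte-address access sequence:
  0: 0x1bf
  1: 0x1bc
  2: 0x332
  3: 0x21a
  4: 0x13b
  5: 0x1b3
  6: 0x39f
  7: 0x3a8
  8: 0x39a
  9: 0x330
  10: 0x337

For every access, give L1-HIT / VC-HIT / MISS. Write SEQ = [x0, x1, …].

  [0] addr=0x1bf blk=27 s=3: MISS | VC []
  [1] addr=0x1bc blk=27 s=3: L1-HIT | VC []
  [2] addr=0x332 blk=51 s=3: MISS | VC [27]
  [3] addr=0x21a blk=33 s=1: MISS | VC [27]
  [4] addr=0x13b blk=19 s=3: MISS | VC [27, 51]
  [5] addr=0x1b3 blk=27 s=3: VC-HIT | VC [19, 51]
  [6] addr=0x39f blk=57 s=1: MISS | VC [19, 51, 33]
  [7] addr=0x3a8 blk=58 s=2: MISS | VC [19, 51, 33]
  [8] addr=0x39a blk=57 s=1: L1-HIT | VC [19, 51, 33]
  [9] addr=0x330 blk=51 s=3: VC-HIT | VC [19, 27, 33]
  [10] addr=0x337 blk=51 s=3: L1-HIT | VC [19, 27, 33]

SEQ = [MISS, L1-HIT, MISS, MISS, MISS, VC-HIT, MISS, MISS, L1-HIT, VC-HIT, L1-HIT]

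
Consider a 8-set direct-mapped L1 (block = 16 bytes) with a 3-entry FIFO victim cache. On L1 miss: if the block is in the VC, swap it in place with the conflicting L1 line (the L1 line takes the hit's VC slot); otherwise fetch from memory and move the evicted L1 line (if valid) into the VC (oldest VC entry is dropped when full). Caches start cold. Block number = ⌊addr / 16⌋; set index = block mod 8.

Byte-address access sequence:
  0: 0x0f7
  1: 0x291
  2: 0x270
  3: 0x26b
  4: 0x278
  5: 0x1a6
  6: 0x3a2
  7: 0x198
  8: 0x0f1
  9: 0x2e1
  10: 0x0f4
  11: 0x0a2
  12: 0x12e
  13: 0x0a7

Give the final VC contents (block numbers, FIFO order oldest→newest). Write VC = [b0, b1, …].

  [0] addr=0xf7 blk=15 s=7: MISS | VC []
  [1] addr=0x291 blk=41 s=1: MISS | VC []
  [2] addr=0x270 blk=39 s=7: MISS | VC [15]
  [3] addr=0x26b blk=38 s=6: MISS | VC [15]
  [4] addr=0x278 blk=39 s=7: L1-HIT | VC [15]
  [5] addr=0x1a6 blk=26 s=2: MISS | VC [15]
  [6] addr=0x3a2 blk=58 s=2: MISS | VC [15, 26]
  [7] addr=0x198 blk=25 s=1: MISS | VC [15, 26, 41]
  [8] addr=0xf1 blk=15 s=7: VC-HIT | VC [39, 26, 41]
  [9] addr=0x2e1 blk=46 s=6: MISS | VC [26, 41, 38]
  [10] addr=0xf4 blk=15 s=7: L1-HIT | VC [26, 41, 38]
  [11] addr=0xa2 blk=10 s=2: MISS | VC [41, 38, 58]
  [12] addr=0x12e blk=18 s=2: MISS | VC [38, 58, 10]
  [13] addr=0xa7 blk=10 s=2: VC-HIT | VC [38, 58, 18]

VC = [38, 58, 18]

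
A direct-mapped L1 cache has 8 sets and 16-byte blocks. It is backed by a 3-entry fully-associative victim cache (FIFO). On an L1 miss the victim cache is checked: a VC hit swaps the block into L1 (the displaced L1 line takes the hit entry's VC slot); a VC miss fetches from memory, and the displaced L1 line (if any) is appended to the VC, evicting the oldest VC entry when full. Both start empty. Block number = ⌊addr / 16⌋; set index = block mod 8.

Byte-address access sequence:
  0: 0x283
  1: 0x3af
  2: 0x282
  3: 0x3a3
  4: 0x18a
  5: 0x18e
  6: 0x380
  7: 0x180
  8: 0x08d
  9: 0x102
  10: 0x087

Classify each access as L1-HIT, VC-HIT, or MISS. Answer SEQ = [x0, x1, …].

SEQ = [MISS, MISS, L1-HIT, L1-HIT, MISS, L1-HIT, MISS, VC-HIT, MISS, MISS, VC-HIT]

  [0] addr=0x283 blk=40 s=0: MISS | VC []
  [1] addr=0x3af blk=58 s=2: MISS | VC []
  [2] addr=0x282 blk=40 s=0: L1-HIT | VC []
  [3] addr=0x3a3 blk=58 s=2: L1-HIT | VC []
  [4] addr=0x18a blk=24 s=0: MISS | VC [40]
  [5] addr=0x18e blk=24 s=0: L1-HIT | VC [40]
  [6] addr=0x380 blk=56 s=0: MISS | VC [40, 24]
  [7] addr=0x180 blk=24 s=0: VC-HIT | VC [40, 56]
  [8] addr=0x8d blk=8 s=0: MISS | VC [40, 56, 24]
  [9] addr=0x102 blk=16 s=0: MISS | VC [56, 24, 8]
  [10] addr=0x87 blk=8 s=0: VC-HIT | VC [56, 24, 16]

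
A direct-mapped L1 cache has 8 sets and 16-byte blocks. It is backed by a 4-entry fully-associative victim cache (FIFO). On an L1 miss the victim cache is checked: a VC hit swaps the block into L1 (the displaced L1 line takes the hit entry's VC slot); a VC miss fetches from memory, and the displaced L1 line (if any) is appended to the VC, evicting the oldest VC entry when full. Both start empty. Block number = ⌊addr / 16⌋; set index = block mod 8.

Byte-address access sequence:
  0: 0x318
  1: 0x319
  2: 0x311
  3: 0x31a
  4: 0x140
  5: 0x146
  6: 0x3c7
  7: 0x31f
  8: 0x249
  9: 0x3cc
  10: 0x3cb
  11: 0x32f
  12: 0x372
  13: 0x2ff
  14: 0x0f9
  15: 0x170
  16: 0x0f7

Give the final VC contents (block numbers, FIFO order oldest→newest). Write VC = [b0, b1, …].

VC = [36, 55, 47, 23]

0: 0x318 (blk 49, set 1) → MISS  vc=[]
1: 0x319 (blk 49, set 1) → L1-HIT  vc=[]
2: 0x311 (blk 49, set 1) → L1-HIT  vc=[]
3: 0x31a (blk 49, set 1) → L1-HIT  vc=[]
4: 0x140 (blk 20, set 4) → MISS  vc=[]
5: 0x146 (blk 20, set 4) → L1-HIT  vc=[]
6: 0x3c7 (blk 60, set 4) → MISS  vc=[20]
7: 0x31f (blk 49, set 1) → L1-HIT  vc=[20]
8: 0x249 (blk 36, set 4) → MISS  vc=[20, 60]
9: 0x3cc (blk 60, set 4) → VC-HIT  vc=[20, 36]
10: 0x3cb (blk 60, set 4) → L1-HIT  vc=[20, 36]
11: 0x32f (blk 50, set 2) → MISS  vc=[20, 36]
12: 0x372 (blk 55, set 7) → MISS  vc=[20, 36]
13: 0x2ff (blk 47, set 7) → MISS  vc=[20, 36, 55]
14: 0xf9 (blk 15, set 7) → MISS  vc=[20, 36, 55, 47]
15: 0x170 (blk 23, set 7) → MISS  vc=[36, 55, 47, 15]
16: 0xf7 (blk 15, set 7) → VC-HIT  vc=[36, 55, 47, 23]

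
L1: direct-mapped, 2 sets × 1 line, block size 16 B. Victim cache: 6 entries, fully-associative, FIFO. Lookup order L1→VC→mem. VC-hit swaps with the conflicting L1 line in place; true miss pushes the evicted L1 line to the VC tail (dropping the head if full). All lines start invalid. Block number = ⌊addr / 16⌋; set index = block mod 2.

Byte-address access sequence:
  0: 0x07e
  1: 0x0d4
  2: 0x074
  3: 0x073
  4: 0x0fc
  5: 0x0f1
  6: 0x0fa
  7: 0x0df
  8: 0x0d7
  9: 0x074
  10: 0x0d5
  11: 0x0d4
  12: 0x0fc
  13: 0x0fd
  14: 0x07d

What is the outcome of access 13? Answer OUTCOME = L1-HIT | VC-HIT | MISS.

  [0] addr=0x7e blk=7 s=1: MISS | VC []
  [1] addr=0xd4 blk=13 s=1: MISS | VC [7]
  [2] addr=0x74 blk=7 s=1: VC-HIT | VC [13]
  [3] addr=0x73 blk=7 s=1: L1-HIT | VC [13]
  [4] addr=0xfc blk=15 s=1: MISS | VC [13, 7]
  [5] addr=0xf1 blk=15 s=1: L1-HIT | VC [13, 7]
  [6] addr=0xfa blk=15 s=1: L1-HIT | VC [13, 7]
  [7] addr=0xdf blk=13 s=1: VC-HIT | VC [15, 7]
  [8] addr=0xd7 blk=13 s=1: L1-HIT | VC [15, 7]
  [9] addr=0x74 blk=7 s=1: VC-HIT | VC [15, 13]
  [10] addr=0xd5 blk=13 s=1: VC-HIT | VC [15, 7]
  [11] addr=0xd4 blk=13 s=1: L1-HIT | VC [15, 7]
  [12] addr=0xfc blk=15 s=1: VC-HIT | VC [13, 7]
  [13] addr=0xfd blk=15 s=1: L1-HIT | VC [13, 7]
  [14] addr=0x7d blk=7 s=1: VC-HIT | VC [13, 15]

OUTCOME = L1-HIT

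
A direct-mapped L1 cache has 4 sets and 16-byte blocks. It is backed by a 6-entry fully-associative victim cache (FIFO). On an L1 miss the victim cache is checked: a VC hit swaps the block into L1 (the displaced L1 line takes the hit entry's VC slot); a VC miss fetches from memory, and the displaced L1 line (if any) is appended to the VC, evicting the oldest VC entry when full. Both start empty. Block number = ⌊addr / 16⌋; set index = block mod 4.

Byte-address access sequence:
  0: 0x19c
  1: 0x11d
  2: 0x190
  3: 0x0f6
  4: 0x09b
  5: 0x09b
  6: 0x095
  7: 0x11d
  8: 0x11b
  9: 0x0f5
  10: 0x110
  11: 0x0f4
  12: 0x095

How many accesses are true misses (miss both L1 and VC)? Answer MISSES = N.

#0 0x19c→b25/s1 MISS; vc=[]
#1 0x11d→b17/s1 MISS; vc=[25]
#2 0x190→b25/s1 VC-HIT; vc=[17]
#3 0xf6→b15/s3 MISS; vc=[17]
#4 0x9b→b9/s1 MISS; vc=[17,25]
#5 0x9b→b9/s1 L1-HIT; vc=[17,25]
#6 0x95→b9/s1 L1-HIT; vc=[17,25]
#7 0x11d→b17/s1 VC-HIT; vc=[9,25]
#8 0x11b→b17/s1 L1-HIT; vc=[9,25]
#9 0xf5→b15/s3 L1-HIT; vc=[9,25]
#10 0x110→b17/s1 L1-HIT; vc=[9,25]
#11 0xf4→b15/s3 L1-HIT; vc=[9,25]
#12 0x95→b9/s1 VC-HIT; vc=[17,25]

MISSES = 4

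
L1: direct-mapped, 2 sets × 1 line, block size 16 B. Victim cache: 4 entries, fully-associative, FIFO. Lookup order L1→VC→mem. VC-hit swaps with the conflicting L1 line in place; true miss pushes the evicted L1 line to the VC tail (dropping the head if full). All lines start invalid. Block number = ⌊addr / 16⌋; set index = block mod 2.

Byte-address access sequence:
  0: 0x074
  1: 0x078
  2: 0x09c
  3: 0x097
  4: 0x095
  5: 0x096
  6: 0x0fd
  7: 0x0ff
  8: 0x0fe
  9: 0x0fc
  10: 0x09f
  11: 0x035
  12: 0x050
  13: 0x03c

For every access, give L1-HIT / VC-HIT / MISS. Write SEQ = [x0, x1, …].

SEQ = [MISS, L1-HIT, MISS, L1-HIT, L1-HIT, L1-HIT, MISS, L1-HIT, L1-HIT, L1-HIT, VC-HIT, MISS, MISS, VC-HIT]

#0 0x74→b7/s1 MISS; vc=[]
#1 0x78→b7/s1 L1-HIT; vc=[]
#2 0x9c→b9/s1 MISS; vc=[7]
#3 0x97→b9/s1 L1-HIT; vc=[7]
#4 0x95→b9/s1 L1-HIT; vc=[7]
#5 0x96→b9/s1 L1-HIT; vc=[7]
#6 0xfd→b15/s1 MISS; vc=[7,9]
#7 0xff→b15/s1 L1-HIT; vc=[7,9]
#8 0xfe→b15/s1 L1-HIT; vc=[7,9]
#9 0xfc→b15/s1 L1-HIT; vc=[7,9]
#10 0x9f→b9/s1 VC-HIT; vc=[7,15]
#11 0x35→b3/s1 MISS; vc=[7,15,9]
#12 0x50→b5/s1 MISS; vc=[7,15,9,3]
#13 0x3c→b3/s1 VC-HIT; vc=[7,15,9,5]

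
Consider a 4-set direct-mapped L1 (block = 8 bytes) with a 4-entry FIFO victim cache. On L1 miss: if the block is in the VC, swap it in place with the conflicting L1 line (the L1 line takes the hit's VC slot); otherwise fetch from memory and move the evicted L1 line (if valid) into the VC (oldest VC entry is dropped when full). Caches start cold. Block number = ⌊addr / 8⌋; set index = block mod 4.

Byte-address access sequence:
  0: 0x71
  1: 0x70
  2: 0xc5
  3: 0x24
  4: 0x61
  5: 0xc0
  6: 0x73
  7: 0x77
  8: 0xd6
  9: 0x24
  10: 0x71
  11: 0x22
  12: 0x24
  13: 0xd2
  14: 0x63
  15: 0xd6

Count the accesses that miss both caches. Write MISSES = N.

#0 0x71→b14/s2 MISS; vc=[]
#1 0x70→b14/s2 L1-HIT; vc=[]
#2 0xc5→b24/s0 MISS; vc=[]
#3 0x24→b4/s0 MISS; vc=[24]
#4 0x61→b12/s0 MISS; vc=[24,4]
#5 0xc0→b24/s0 VC-HIT; vc=[12,4]
#6 0x73→b14/s2 L1-HIT; vc=[12,4]
#7 0x77→b14/s2 L1-HIT; vc=[12,4]
#8 0xd6→b26/s2 MISS; vc=[12,4,14]
#9 0x24→b4/s0 VC-HIT; vc=[12,24,14]
#10 0x71→b14/s2 VC-HIT; vc=[12,24,26]
#11 0x22→b4/s0 L1-HIT; vc=[12,24,26]
#12 0x24→b4/s0 L1-HIT; vc=[12,24,26]
#13 0xd2→b26/s2 VC-HIT; vc=[12,24,14]
#14 0x63→b12/s0 VC-HIT; vc=[4,24,14]
#15 0xd6→b26/s2 L1-HIT; vc=[4,24,14]

MISSES = 5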